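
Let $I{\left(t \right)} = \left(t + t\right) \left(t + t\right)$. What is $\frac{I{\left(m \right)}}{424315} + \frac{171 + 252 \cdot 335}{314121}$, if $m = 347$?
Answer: $\frac{62395070707}{44428750705} \approx 1.4044$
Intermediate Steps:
$I{\left(t \right)} = 4 t^{2}$ ($I{\left(t \right)} = 2 t 2 t = 4 t^{2}$)
$\frac{I{\left(m \right)}}{424315} + \frac{171 + 252 \cdot 335}{314121} = \frac{4 \cdot 347^{2}}{424315} + \frac{171 + 252 \cdot 335}{314121} = 4 \cdot 120409 \cdot \frac{1}{424315} + \left(171 + 84420\right) \frac{1}{314121} = 481636 \cdot \frac{1}{424315} + 84591 \cdot \frac{1}{314121} = \frac{481636}{424315} + \frac{28197}{104707} = \frac{62395070707}{44428750705}$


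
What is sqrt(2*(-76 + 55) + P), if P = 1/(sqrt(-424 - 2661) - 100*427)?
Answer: sqrt(-139624780154585052950 - 1823293085*I*sqrt(3085))/1823293085 ≈ 2.3503e-9 - 6.4807*I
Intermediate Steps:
P = 1/(-42700 + I*sqrt(3085)) (P = 1/(sqrt(-3085) - 42700) = 1/(I*sqrt(3085) - 42700) = 1/(-42700 + I*sqrt(3085)) ≈ -2.3419e-5 - 3.046e-8*I)
sqrt(2*(-76 + 55) + P) = sqrt(2*(-76 + 55) + (-8540/364658617 - I*sqrt(3085)/1823293085)) = sqrt(2*(-21) + (-8540/364658617 - I*sqrt(3085)/1823293085)) = sqrt(-42 + (-8540/364658617 - I*sqrt(3085)/1823293085)) = sqrt(-15315670454/364658617 - I*sqrt(3085)/1823293085)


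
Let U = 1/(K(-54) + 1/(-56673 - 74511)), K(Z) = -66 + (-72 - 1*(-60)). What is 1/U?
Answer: -10232353/131184 ≈ -78.000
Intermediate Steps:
K(Z) = -78 (K(Z) = -66 + (-72 + 60) = -66 - 12 = -78)
U = -131184/10232353 (U = 1/(-78 + 1/(-56673 - 74511)) = 1/(-78 + 1/(-131184)) = 1/(-78 - 1/131184) = 1/(-10232353/131184) = -131184/10232353 ≈ -0.012821)
1/U = 1/(-131184/10232353) = -10232353/131184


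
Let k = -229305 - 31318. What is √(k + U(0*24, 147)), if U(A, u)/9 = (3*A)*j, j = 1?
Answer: I*√260623 ≈ 510.51*I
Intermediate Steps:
k = -260623
U(A, u) = 27*A (U(A, u) = 9*((3*A)*1) = 9*(3*A) = 27*A)
√(k + U(0*24, 147)) = √(-260623 + 27*(0*24)) = √(-260623 + 27*0) = √(-260623 + 0) = √(-260623) = I*√260623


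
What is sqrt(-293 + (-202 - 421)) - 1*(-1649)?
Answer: 1649 + 2*I*sqrt(229) ≈ 1649.0 + 30.266*I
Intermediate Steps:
sqrt(-293 + (-202 - 421)) - 1*(-1649) = sqrt(-293 - 623) + 1649 = sqrt(-916) + 1649 = 2*I*sqrt(229) + 1649 = 1649 + 2*I*sqrt(229)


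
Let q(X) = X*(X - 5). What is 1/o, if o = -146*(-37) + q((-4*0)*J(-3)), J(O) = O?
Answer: 1/5402 ≈ 0.00018512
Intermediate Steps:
q(X) = X*(-5 + X)
o = 5402 (o = -146*(-37) + (-4*0*(-3))*(-5 - 4*0*(-3)) = 5402 + (0*(-3))*(-5 + 0*(-3)) = 5402 + 0*(-5 + 0) = 5402 + 0*(-5) = 5402 + 0 = 5402)
1/o = 1/5402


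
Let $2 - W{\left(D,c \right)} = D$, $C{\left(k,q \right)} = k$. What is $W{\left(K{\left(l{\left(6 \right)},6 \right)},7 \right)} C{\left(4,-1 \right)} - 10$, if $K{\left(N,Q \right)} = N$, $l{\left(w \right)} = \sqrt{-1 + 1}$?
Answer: $-2$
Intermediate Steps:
$l{\left(w \right)} = 0$ ($l{\left(w \right)} = \sqrt{0} = 0$)
$W{\left(D,c \right)} = 2 - D$
$W{\left(K{\left(l{\left(6 \right)},6 \right)},7 \right)} C{\left(4,-1 \right)} - 10 = \left(2 - 0\right) 4 - 10 = \left(2 + 0\right) 4 - 10 = 2 \cdot 4 - 10 = 8 - 10 = -2$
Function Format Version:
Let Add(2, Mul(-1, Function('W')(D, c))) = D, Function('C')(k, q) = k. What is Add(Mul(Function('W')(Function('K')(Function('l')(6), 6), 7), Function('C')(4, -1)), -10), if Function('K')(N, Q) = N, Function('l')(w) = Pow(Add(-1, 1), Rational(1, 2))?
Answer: -2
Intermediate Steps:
Function('l')(w) = 0 (Function('l')(w) = Pow(0, Rational(1, 2)) = 0)
Function('W')(D, c) = Add(2, Mul(-1, D))
Add(Mul(Function('W')(Function('K')(Function('l')(6), 6), 7), Function('C')(4, -1)), -10) = Add(Mul(Add(2, Mul(-1, 0)), 4), -10) = Add(Mul(Add(2, 0), 4), -10) = Add(Mul(2, 4), -10) = Add(8, -10) = -2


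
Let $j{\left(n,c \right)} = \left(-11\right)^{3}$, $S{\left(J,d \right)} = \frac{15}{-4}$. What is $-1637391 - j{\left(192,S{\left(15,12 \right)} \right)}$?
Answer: $-1636060$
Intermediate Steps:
$S{\left(J,d \right)} = - \frac{15}{4}$ ($S{\left(J,d \right)} = 15 \left(- \frac{1}{4}\right) = - \frac{15}{4}$)
$j{\left(n,c \right)} = -1331$
$-1637391 - j{\left(192,S{\left(15,12 \right)} \right)} = -1637391 - -1331 = -1637391 + 1331 = -1636060$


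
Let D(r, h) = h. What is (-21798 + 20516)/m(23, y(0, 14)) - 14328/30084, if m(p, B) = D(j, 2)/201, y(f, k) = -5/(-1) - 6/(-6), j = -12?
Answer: -323005581/2507 ≈ -1.2884e+5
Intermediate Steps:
y(f, k) = 6 (y(f, k) = -5*(-1) - 6*(-1/6) = 5 + 1 = 6)
m(p, B) = 2/201
(-21798 + 20516)/m(23, y(0, 14)) - 14328/30084 = (-21798 + 20516)/(2/201) - 14328/30084 = -1282*201/2 - 14328*1/30084 = -128841 - 1194/2507 = -323005581/2507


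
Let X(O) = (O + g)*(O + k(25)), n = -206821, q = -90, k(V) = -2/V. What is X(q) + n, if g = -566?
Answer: -3693213/25 ≈ -1.4773e+5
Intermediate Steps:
X(O) = (-566 + O)*(-2/25 + O) (X(O) = (O - 566)*(O - 2/25) = (-566 + O)*(O - 2*1/25) = (-566 + O)*(O - 2/25) = (-566 + O)*(-2/25 + O))
X(q) + n = (1132/25 + (-90)² - 14152/25*(-90)) - 206821 = (1132/25 + 8100 + 254736/5) - 206821 = 1477312/25 - 206821 = -3693213/25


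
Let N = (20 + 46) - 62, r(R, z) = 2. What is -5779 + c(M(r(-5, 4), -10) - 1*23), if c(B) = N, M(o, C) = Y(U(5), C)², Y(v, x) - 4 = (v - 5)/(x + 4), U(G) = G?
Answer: -5775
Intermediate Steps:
Y(v, x) = 4 + (-5 + v)/(4 + x) (Y(v, x) = 4 + (v - 5)/(x + 4) = 4 + (-5 + v)/(4 + x))
M(o, C) = (16 + 4*C)²/(4 + C)² (M(o, C) = ((11 + 5 + 4*C)/(4 + C))² = ((16 + 4*C)/(4 + C))² = (16 + 4*C)²/(4 + C)²)
N = 4 (N = 66 - 62 = 4)
c(B) = 4
-5779 + c(M(r(-5, 4), -10) - 1*23) = -5779 + 4 = -5775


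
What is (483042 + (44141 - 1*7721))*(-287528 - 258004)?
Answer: -283383143784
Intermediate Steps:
(483042 + (44141 - 1*7721))*(-287528 - 258004) = (483042 + (44141 - 7721))*(-545532) = (483042 + 36420)*(-545532) = 519462*(-545532) = -283383143784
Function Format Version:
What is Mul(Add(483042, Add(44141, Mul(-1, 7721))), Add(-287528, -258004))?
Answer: -283383143784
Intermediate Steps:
Mul(Add(483042, Add(44141, Mul(-1, 7721))), Add(-287528, -258004)) = Mul(Add(483042, Add(44141, -7721)), -545532) = Mul(Add(483042, 36420), -545532) = Mul(519462, -545532) = -283383143784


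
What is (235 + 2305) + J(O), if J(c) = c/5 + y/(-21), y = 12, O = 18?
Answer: 89006/35 ≈ 2543.0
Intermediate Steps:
J(c) = -4/7 + c/5 (J(c) = c/5 + 12/(-21) = c*(⅕) + 12*(-1/21) = c/5 - 4/7 = -4/7 + c/5)
(235 + 2305) + J(O) = (235 + 2305) + (-4/7 + (⅕)*18) = 2540 + (-4/7 + 18/5) = 2540 + 106/35 = 89006/35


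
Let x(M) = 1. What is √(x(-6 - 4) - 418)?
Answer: I*√417 ≈ 20.421*I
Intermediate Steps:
√(x(-6 - 4) - 418) = √(1 - 418) = √(-417) = I*√417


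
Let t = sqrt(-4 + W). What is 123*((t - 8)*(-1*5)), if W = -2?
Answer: 4920 - 615*I*sqrt(6) ≈ 4920.0 - 1506.4*I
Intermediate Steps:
t = I*sqrt(6) (t = sqrt(-4 - 2) = sqrt(-6) = I*sqrt(6) ≈ 2.4495*I)
123*((t - 8)*(-1*5)) = 123*((I*sqrt(6) - 8)*(-1*5)) = 123*((-8 + I*sqrt(6))*(-5)) = 123*(40 - 5*I*sqrt(6)) = 4920 - 615*I*sqrt(6)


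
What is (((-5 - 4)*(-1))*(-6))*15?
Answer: -810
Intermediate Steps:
(((-5 - 4)*(-1))*(-6))*15 = (-9*(-1)*(-6))*15 = (9*(-6))*15 = -54*15 = -810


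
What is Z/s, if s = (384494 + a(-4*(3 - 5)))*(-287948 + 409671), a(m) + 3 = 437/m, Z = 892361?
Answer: 7138888/374464376895 ≈ 1.9064e-5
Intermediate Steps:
a(m) = -3 + 437/m
s = 374464376895/8 (s = (384494 + (-3 + 437/((-4*(3 - 5)))))*(-287948 + 409671) = (384494 + (-3 + 437/((-4*(-2)))))*121723 = (384494 + (-3 + 437/8))*121723 = (384494 + 413/8)*121723 = (3076365/8)*121723 = 374464376895/8 ≈ 4.6808e+10)
Z/s = 892361/(374464376895/8) = 892361*(8/374464376895) = 7138888/374464376895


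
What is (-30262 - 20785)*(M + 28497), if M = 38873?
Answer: -3439036390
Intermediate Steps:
(-30262 - 20785)*(M + 28497) = (-30262 - 20785)*(38873 + 28497) = -51047*67370 = -3439036390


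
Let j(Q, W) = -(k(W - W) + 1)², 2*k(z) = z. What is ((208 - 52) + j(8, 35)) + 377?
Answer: 532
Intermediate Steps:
k(z) = z/2
j(Q, W) = -1 (j(Q, W) = -((W - W)/2 + 1)² = -((½)*0 + 1)² = -(0 + 1)² = -1*1² = -1*1 = -1)
((208 - 52) + j(8, 35)) + 377 = ((208 - 52) - 1) + 377 = (156 - 1) + 377 = 155 + 377 = 532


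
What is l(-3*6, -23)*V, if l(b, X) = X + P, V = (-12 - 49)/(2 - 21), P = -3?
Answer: -1586/19 ≈ -83.474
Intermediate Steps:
V = 61/19 (V = -61/(-19) = -61*(-1/19) = 61/19 ≈ 3.2105)
l(b, X) = -3 + X (l(b, X) = X - 3 = -3 + X)
l(-3*6, -23)*V = (-3 - 23)*(61/19) = -26*61/19 = -1586/19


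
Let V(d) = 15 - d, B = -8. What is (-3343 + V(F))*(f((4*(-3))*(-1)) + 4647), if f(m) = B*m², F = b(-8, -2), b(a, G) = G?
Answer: -11624370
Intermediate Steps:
F = -2
f(m) = -8*m²
(-3343 + V(F))*(f((4*(-3))*(-1)) + 4647) = (-3343 + (15 - 1*(-2)))*(-8*((4*(-3))*(-1))² + 4647) = (-3343 + (15 + 2))*(-8*(-12*(-1))² + 4647) = (-3343 + 17)*(-8*12² + 4647) = -3326*(-8*144 + 4647) = -3326*(-1152 + 4647) = -3326*3495 = -11624370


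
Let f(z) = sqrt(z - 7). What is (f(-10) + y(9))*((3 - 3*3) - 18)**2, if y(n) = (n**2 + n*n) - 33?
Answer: 74304 + 576*I*sqrt(17) ≈ 74304.0 + 2374.9*I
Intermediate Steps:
y(n) = -33 + 2*n**2 (y(n) = (n**2 + n**2) - 33 = 2*n**2 - 33 = -33 + 2*n**2)
f(z) = sqrt(-7 + z)
(f(-10) + y(9))*((3 - 3*3) - 18)**2 = (sqrt(-7 - 10) + (-33 + 2*9**2))*((3 - 3*3) - 18)**2 = (sqrt(-17) + (-33 + 2*81))*((3 - 9) - 18)**2 = (I*sqrt(17) + (-33 + 162))*(-6 - 18)**2 = (I*sqrt(17) + 129)*(-24)**2 = (129 + I*sqrt(17))*576 = 74304 + 576*I*sqrt(17)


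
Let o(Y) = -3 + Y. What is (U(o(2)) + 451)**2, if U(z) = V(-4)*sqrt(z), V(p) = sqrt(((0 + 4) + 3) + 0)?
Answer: (451 + I*sqrt(7))**2 ≈ 2.0339e+5 + 2386.0*I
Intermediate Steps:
V(p) = sqrt(7) (V(p) = sqrt((4 + 3) + 0) = sqrt(7 + 0) = sqrt(7))
U(z) = sqrt(7)*sqrt(z)
(U(o(2)) + 451)**2 = (sqrt(7)*sqrt(-3 + 2) + 451)**2 = (sqrt(7)*sqrt(-1) + 451)**2 = (sqrt(7)*I + 451)**2 = (I*sqrt(7) + 451)**2 = (451 + I*sqrt(7))**2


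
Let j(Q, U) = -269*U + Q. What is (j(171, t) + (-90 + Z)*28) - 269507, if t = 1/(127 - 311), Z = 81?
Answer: -49603923/184 ≈ -2.6959e+5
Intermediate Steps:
t = -1/184 (t = 1/(-184) = -1/184 ≈ -0.0054348)
j(Q, U) = Q - 269*U
(j(171, t) + (-90 + Z)*28) - 269507 = ((171 - 269*(-1/184)) + (-90 + 81)*28) - 269507 = ((171 + 269/184) - 9*28) - 269507 = (31733/184 - 252) - 269507 = -14635/184 - 269507 = -49603923/184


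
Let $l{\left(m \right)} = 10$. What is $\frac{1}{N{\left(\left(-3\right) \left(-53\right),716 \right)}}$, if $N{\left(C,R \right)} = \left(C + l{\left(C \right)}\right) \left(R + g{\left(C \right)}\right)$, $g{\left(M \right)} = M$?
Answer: $\frac{1}{147875} \approx 6.7625 \cdot 10^{-6}$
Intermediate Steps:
$N{\left(C,R \right)} = \left(10 + C\right) \left(C + R\right)$ ($N{\left(C,R \right)} = \left(C + 10\right) \left(R + C\right) = \left(10 + C\right) \left(C + R\right)$)
$\frac{1}{N{\left(\left(-3\right) \left(-53\right),716 \right)}} = \frac{1}{\left(\left(-3\right) \left(-53\right)\right)^{2} + 10 \left(\left(-3\right) \left(-53\right)\right) + 10 \cdot 716 + \left(-3\right) \left(-53\right) 716} = \frac{1}{159^{2} + 10 \cdot 159 + 7160 + 159 \cdot 716} = \frac{1}{25281 + 1590 + 7160 + 113844} = \frac{1}{147875}$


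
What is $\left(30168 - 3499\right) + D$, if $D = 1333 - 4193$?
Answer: $23809$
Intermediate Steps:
$D = -2860$ ($D = 1333 - 4193 = -2860$)
$\left(30168 - 3499\right) + D = \left(30168 - 3499\right) - 2860 = 26669 - 2860 = 23809$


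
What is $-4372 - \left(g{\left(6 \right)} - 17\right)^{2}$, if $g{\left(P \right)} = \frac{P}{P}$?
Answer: $-4628$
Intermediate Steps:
$g{\left(P \right)} = 1$
$-4372 - \left(g{\left(6 \right)} - 17\right)^{2} = -4372 - \left(1 - 17\right)^{2} = -4372 - \left(-16\right)^{2} = -4372 - 256 = -4628$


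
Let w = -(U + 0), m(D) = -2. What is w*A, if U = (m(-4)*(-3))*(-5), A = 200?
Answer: 6000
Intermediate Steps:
U = -30 (U = -2*(-3)*(-5) = 6*(-5) = -30)
w = 30 (w = -(-30 + 0) = -1*(-30) = 30)
w*A = 30*200 = 6000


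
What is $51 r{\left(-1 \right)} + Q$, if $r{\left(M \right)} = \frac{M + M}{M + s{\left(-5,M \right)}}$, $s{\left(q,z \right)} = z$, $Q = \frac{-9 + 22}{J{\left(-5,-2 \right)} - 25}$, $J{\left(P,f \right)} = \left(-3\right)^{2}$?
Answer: $\frac{803}{16} \approx 50.188$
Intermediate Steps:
$J{\left(P,f \right)} = 9$
$Q = - \frac{13}{16}$ ($Q = \frac{-9 + 22}{9 - 25} = \frac{13}{-16} = 13 \left(- \frac{1}{16}\right) = - \frac{13}{16} \approx -0.8125$)
$r{\left(M \right)} = 1$ ($r{\left(M \right)} = \frac{M + M}{M + M} = \frac{2 M}{2 M} = 2 M \frac{1}{2 M} = 1$)
$51 r{\left(-1 \right)} + Q = 51 \cdot 1 - \frac{13}{16} = 51 - \frac{13}{16} = \frac{803}{16}$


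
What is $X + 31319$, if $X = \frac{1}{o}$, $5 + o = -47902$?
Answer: $\frac{1500399332}{47907} \approx 31319.0$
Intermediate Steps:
$o = -47907$ ($o = -5 - 47902 = -47907$)
$X = - \frac{1}{47907}$ ($X = \frac{1}{-47907} = - \frac{1}{47907} \approx -2.0874 \cdot 10^{-5}$)
$X + 31319 = - \frac{1}{47907} + 31319 = \frac{1500399332}{47907}$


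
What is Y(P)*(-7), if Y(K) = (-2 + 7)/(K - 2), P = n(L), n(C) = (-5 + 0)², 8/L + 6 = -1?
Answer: -35/23 ≈ -1.5217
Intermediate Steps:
L = -8/7 (L = 8/(-6 - 1) = 8/(-7) = 8*(-⅐) = -8/7 ≈ -1.1429)
n(C) = 25 (n(C) = (-5)² = 25)
P = 25
Y(K) = 5/(-2 + K)
Y(P)*(-7) = (5/(-2 + 25))*(-7) = (5/23)*(-7) = -35/23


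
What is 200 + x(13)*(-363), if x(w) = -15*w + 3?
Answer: 69896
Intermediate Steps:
x(w) = 3 - 15*w
200 + x(13)*(-363) = 200 + (3 - 15*13)*(-363) = 200 + (3 - 195)*(-363) = 200 - 192*(-363) = 200 + 69696 = 69896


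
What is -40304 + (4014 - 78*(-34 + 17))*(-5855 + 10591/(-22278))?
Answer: -116248618842/3713 ≈ -3.1309e+7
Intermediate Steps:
-40304 + (4014 - 78*(-34 + 17))*(-5855 + 10591/(-22278)) = -40304 + (4014 - 78*(-17))*(-5855 + 10591*(-1/22278)) = -40304 + (4014 + 1326)*(-5855 - 10591/22278) = -40304 + 5340*(-130448281/22278) = -40304 - 116098970090/3713 = -116248618842/3713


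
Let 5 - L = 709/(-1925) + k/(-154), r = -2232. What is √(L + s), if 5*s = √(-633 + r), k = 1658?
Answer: √(48807 + 605*I*√2865)/55 ≈ 4.2129 + 1.2705*I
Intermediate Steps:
L = 4437/275 (L = 5 - (709/(-1925) + 1658/(-154)) = 5 - (709*(-1/1925) + 1658*(-1/154)) = 5 - (-709/1925 - 829/77) = 5 - 1*(-3062/275) = 5 + 3062/275 = 4437/275 ≈ 16.135)
s = I*√2865/5 (s = √(-633 - 2232)/5 = √(-2865)/5 = (I*√2865)/5 = I*√2865/5 ≈ 10.705*I)
√(L + s) = √(4437/275 + I*√2865/5)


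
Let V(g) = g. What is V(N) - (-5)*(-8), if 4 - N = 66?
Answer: -102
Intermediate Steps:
N = -62 (N = 4 - 1*66 = 4 - 66 = -62)
V(N) - (-5)*(-8) = -62 - (-5)*(-8) = -62 - 1*40 = -62 - 40 = -102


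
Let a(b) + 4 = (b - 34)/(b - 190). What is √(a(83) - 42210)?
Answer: 3*I*√53701481/107 ≈ 205.46*I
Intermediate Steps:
a(b) = -4 + (-34 + b)/(-190 + b) (a(b) = -4 + (b - 34)/(b - 190) = -4 + (-34 + b)/(-190 + b))
√(a(83) - 42210) = √(3*(242 - 1*83)/(-190 + 83) - 42210) = √(3*(242 - 83)/(-107) - 42210) = √(3*(-1/107)*159 - 42210) = √(-477/107 - 42210) = √(-4516947/107) = 3*I*√53701481/107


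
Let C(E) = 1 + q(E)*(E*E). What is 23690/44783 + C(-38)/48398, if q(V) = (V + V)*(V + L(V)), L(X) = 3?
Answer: 173159887723/2167407634 ≈ 79.893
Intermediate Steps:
q(V) = 2*V*(3 + V) (q(V) = (V + V)*(V + 3) = (2*V)*(3 + V) = 2*V*(3 + V))
C(E) = 1 + 2*E**3*(3 + E) (C(E) = 1 + (2*E*(3 + E))*(E*E) = 1 + (2*E*(3 + E))*E**2 = 1 + 2*E**3*(3 + E))
23690/44783 + C(-38)/48398 = 23690/44783 + (1 + 2*(-38)**3*(3 - 38))/48398 = 23690*(1/44783) + (1 + 2*(-54872)*(-35))*(1/48398) = 23690/44783 + (1 + 3841040)*(1/48398) = 23690/44783 + 3841041*(1/48398) = 23690/44783 + 3841041/48398 = 173159887723/2167407634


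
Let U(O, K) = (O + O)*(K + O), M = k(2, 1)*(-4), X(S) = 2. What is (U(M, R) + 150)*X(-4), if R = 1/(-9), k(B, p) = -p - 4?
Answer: 17020/9 ≈ 1891.1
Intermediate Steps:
k(B, p) = -4 - p
R = -⅑ ≈ -0.11111
M = 20 (M = (-4 - 1*1)*(-4) = (-4 - 1)*(-4) = -5*(-4) = 20)
U(O, K) = 2*O*(K + O) (U(O, K) = (2*O)*(K + O) = 2*O*(K + O))
(U(M, R) + 150)*X(-4) = (2*20*(-⅑ + 20) + 150)*2 = (2*20*(179/9) + 150)*2 = (7160/9 + 150)*2 = (8510/9)*2 = 17020/9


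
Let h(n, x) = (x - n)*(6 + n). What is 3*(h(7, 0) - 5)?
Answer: -288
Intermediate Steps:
h(n, x) = (6 + n)*(x - n)
3*(h(7, 0) - 5) = 3*((-1*7**2 - 6*7 + 6*0 + 7*0) - 5) = 3*((-1*49 - 42 + 0 + 0) - 5) = 3*((-49 - 42 + 0 + 0) - 5) = 3*(-91 - 5) = 3*(-96) = -288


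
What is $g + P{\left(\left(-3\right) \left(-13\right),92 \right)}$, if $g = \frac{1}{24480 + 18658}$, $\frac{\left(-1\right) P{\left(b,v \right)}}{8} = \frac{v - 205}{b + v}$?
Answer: $\frac{38996883}{5651078} \approx 6.9008$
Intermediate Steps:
$P{\left(b,v \right)} = - \frac{8 \left(-205 + v\right)}{b + v}$ ($P{\left(b,v \right)} = - 8 \frac{v - 205}{b + v} = - 8 \frac{-205 + v}{b + v} = - \frac{8 \left(-205 + v\right)}{b + v}$)
$g = \frac{1}{43138} \approx 2.3181 \cdot 10^{-5}$
$g + P{\left(\left(-3\right) \left(-13\right),92 \right)} = \frac{1}{43138} + \frac{8 \left(205 - 92\right)}{\left(-3\right) \left(-13\right) + 92} = \frac{1}{43138} + \frac{8 \left(205 - 92\right)}{39 + 92} = \frac{1}{43138} + 8 \cdot \frac{1}{131} \cdot 113 = \frac{1}{43138} + \frac{904}{131} = \frac{38996883}{5651078}$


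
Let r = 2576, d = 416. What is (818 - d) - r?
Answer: -2174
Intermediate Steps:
(818 - d) - r = (818 - 1*416) - 1*2576 = (818 - 416) - 2576 = 402 - 2576 = -2174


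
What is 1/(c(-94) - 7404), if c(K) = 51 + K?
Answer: -1/7447 ≈ -0.00013428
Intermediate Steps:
1/(c(-94) - 7404) = 1/((51 - 94) - 7404) = 1/(-43 - 7404) = 1/(-7447) = -1/7447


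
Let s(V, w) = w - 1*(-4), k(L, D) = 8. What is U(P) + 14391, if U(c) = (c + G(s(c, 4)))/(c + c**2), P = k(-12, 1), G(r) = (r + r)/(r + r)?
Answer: 115129/8 ≈ 14391.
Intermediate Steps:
s(V, w) = 4 + w (s(V, w) = w + 4 = 4 + w)
G(r) = 1 (G(r) = (2*r)/((2*r)) = (2*r)*(1/(2*r)) = 1)
P = 8
U(c) = (1 + c)/(c + c**2) (U(c) = (c + 1)/(c + c**2) = (1 + c)/(c + c**2))
U(P) + 14391 = 1/8 + 14391 = 115129/8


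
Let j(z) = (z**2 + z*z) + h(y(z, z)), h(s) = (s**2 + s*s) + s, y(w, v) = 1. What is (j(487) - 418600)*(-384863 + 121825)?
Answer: -14662001158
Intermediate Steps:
h(s) = s + 2*s**2 (h(s) = (s**2 + s**2) + s = 2*s**2 + s = s + 2*s**2)
j(z) = 3 + 2*z**2 (j(z) = (z**2 + z*z) + 1*(1 + 2*1) = (z**2 + z**2) + 1*(1 + 2) = 2*z**2 + 1*3 = 2*z**2 + 3 = 3 + 2*z**2)
(j(487) - 418600)*(-384863 + 121825) = ((3 + 2*487**2) - 418600)*(-384863 + 121825) = ((3 + 2*237169) - 418600)*(-263038) = ((3 + 474338) - 418600)*(-263038) = (474341 - 418600)*(-263038) = 55741*(-263038) = -14662001158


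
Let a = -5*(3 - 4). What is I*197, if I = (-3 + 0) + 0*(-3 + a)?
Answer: -591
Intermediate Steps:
a = 5 (a = -5*(-1) = 5)
I = -3 (I = (-3 + 0) + 0*(-3 + 5) = -3 + 0*2 = -3 + 0 = -3)
I*197 = -3*197 = -591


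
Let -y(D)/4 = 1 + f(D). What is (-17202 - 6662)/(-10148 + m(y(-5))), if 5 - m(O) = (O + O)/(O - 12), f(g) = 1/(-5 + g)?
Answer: 310232/131865 ≈ 2.3526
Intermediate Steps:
y(D) = -4 - 4/(-5 + D) (y(D) = -4*(1 + 1/(-5 + D)) = -4 - 4/(-5 + D))
m(O) = 5 - 2*O/(-12 + O) (m(O) = 5 - (O + O)/(O - 12) = 5 - 2*O/(-12 + O))
(-17202 - 6662)/(-10148 + m(y(-5))) = (-17202 - 6662)/(-10148 + 3*(-20 + 4*(4 - 1*(-5))/(-5 - 5))/(-12 + 4*(4 - 1*(-5))/(-5 - 5))) = -23864/(-10148 + 3*(-20 + 4*(4 + 5)/(-10))/(-12 + 4*(4 + 5)/(-10))) = -23864/(-10148 + 3*(-20 + 4*(-⅒)*9)/(-12 + 4*(-⅒)*9)) = -23864/(-10148 + 3*(-20 - 18/5)/(-12 - 18/5)) = -23864/(-10148 + 3*(-118/5)/(-78/5)) = -23864/(-10148 + 3*(-5/78)*(-118/5)) = -23864/(-10148 + 59/13) = -23864/(-131865/13) = -23864*(-13/131865) = 310232/131865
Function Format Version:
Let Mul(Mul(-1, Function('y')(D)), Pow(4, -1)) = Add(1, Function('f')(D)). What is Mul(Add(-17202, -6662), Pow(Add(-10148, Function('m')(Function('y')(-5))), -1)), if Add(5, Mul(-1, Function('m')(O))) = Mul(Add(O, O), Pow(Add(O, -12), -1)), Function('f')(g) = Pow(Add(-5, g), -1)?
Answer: Rational(310232, 131865) ≈ 2.3526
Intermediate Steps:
Function('y')(D) = Add(-4, Mul(-4, Pow(Add(-5, D), -1))) (Function('y')(D) = Mul(-4, Add(1, Pow(Add(-5, D), -1))) = Add(-4, Mul(-4, Pow(Add(-5, D), -1))))
Function('m')(O) = Add(5, Mul(-2, O, Pow(Add(-12, O), -1))) (Function('m')(O) = Add(5, Mul(-1, Mul(Add(O, O), Pow(Add(O, -12), -1)))) = Add(5, Mul(-1, Mul(Mul(2, O), Pow(Add(-12, O), -1)))) = Add(5, Mul(-1, Mul(2, O, Pow(Add(-12, O), -1)))) = Add(5, Mul(-2, O, Pow(Add(-12, O), -1))))
Mul(Add(-17202, -6662), Pow(Add(-10148, Function('m')(Function('y')(-5))), -1)) = Mul(Add(-17202, -6662), Pow(Add(-10148, Mul(3, Pow(Add(-12, Mul(4, Pow(Add(-5, -5), -1), Add(4, Mul(-1, -5)))), -1), Add(-20, Mul(4, Pow(Add(-5, -5), -1), Add(4, Mul(-1, -5)))))), -1)) = Mul(-23864, Pow(Add(-10148, Mul(3, Pow(Add(-12, Mul(4, Pow(-10, -1), Add(4, 5))), -1), Add(-20, Mul(4, Pow(-10, -1), Add(4, 5))))), -1)) = Mul(-23864, Pow(Add(-10148, Mul(3, Pow(Add(-12, Mul(4, Rational(-1, 10), 9)), -1), Add(-20, Mul(4, Rational(-1, 10), 9)))), -1)) = Mul(-23864, Pow(Add(-10148, Mul(3, Pow(Add(-12, Rational(-18, 5)), -1), Add(-20, Rational(-18, 5)))), -1)) = Mul(-23864, Pow(Add(-10148, Mul(3, Pow(Rational(-78, 5), -1), Rational(-118, 5))), -1)) = Mul(-23864, Pow(Add(-10148, Mul(3, Rational(-5, 78), Rational(-118, 5))), -1)) = Mul(-23864, Pow(Add(-10148, Rational(59, 13)), -1)) = Mul(-23864, Pow(Rational(-131865, 13), -1)) = Mul(-23864, Rational(-13, 131865)) = Rational(310232, 131865)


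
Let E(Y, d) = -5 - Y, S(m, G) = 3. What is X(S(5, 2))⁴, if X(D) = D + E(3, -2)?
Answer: 625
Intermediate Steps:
X(D) = -8 + D (X(D) = D + (-5 - 1*3) = D + (-5 - 3) = D - 8 = -8 + D)
X(S(5, 2))⁴ = (-8 + 3)⁴ = (-5)⁴ = 625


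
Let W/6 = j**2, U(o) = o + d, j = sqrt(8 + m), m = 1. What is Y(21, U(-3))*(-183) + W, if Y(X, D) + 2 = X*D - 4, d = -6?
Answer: 35739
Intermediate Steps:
j = 3 (j = sqrt(8 + 1) = sqrt(9) = 3)
U(o) = -6 + o (U(o) = o - 6 = -6 + o)
Y(X, D) = -6 + D*X (Y(X, D) = -2 + (X*D - 4) = -2 + (D*X - 4) = -2 + (-4 + D*X) = -6 + D*X)
W = 54 (W = 6*3**2 = 6*9 = 54)
Y(21, U(-3))*(-183) + W = (-6 + (-6 - 3)*21)*(-183) + 54 = (-6 - 9*21)*(-183) + 54 = (-6 - 189)*(-183) + 54 = -195*(-183) + 54 = 35685 + 54 = 35739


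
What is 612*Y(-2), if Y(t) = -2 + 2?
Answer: 0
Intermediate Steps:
Y(t) = 0
612*Y(-2) = 612*0 = 0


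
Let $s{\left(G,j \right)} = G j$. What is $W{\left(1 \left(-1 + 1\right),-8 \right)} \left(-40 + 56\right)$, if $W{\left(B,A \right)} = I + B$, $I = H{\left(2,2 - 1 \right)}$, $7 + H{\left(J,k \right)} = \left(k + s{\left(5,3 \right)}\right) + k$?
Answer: $160$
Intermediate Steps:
$H{\left(J,k \right)} = 8 + 2 k$ ($H{\left(J,k \right)} = -7 + \left(\left(k + 5 \cdot 3\right) + k\right) = -7 + \left(\left(k + 15\right) + k\right) = -7 + \left(\left(15 + k\right) + k\right) = -7 + \left(15 + 2 k\right) = 8 + 2 k$)
$I = 10$ ($I = 8 + 2 \left(2 - 1\right) = 8 + 2 \cdot 1 = 8 + 2 = 10$)
$W{\left(B,A \right)} = 10 + B$
$W{\left(1 \left(-1 + 1\right),-8 \right)} \left(-40 + 56\right) = \left(10 + 1 \left(-1 + 1\right)\right) \left(-40 + 56\right) = \left(10 + 1 \cdot 0\right) 16 = \left(10 + 0\right) 16 = 10 \cdot 16 = 160$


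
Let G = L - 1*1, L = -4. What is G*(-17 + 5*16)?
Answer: -315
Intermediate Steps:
G = -5 (G = -4 - 1*1 = -4 - 1 = -5)
G*(-17 + 5*16) = -5*(-17 + 5*16) = -5*(-17 + 80) = -5*63 = -315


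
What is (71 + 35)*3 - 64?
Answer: 254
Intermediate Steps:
(71 + 35)*3 - 64 = 106*3 - 64 = 318 - 64 = 254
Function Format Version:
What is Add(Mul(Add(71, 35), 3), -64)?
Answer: 254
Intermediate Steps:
Add(Mul(Add(71, 35), 3), -64) = Add(Mul(106, 3), -64) = Add(318, -64) = 254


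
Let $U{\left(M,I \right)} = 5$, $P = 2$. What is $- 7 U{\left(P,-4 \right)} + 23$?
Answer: $-12$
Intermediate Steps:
$- 7 U{\left(P,-4 \right)} + 23 = \left(-7\right) 5 + 23 = -35 + 23 = -12$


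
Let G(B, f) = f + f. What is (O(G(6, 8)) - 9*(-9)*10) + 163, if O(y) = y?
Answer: 989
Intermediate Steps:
G(B, f) = 2*f
(O(G(6, 8)) - 9*(-9)*10) + 163 = (2*8 - 9*(-9)*10) + 163 = (16 + 81*10) + 163 = (16 + 810) + 163 = 826 + 163 = 989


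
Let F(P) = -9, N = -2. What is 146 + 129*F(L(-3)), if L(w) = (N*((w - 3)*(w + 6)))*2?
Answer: -1015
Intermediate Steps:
L(w) = -4*(-3 + w)*(6 + w) (L(w) = -2*(w - 3)*(w + 6)*2 = -2*(-3 + w)*(6 + w)*2 = -4*(-3 + w)*(6 + w))
146 + 129*F(L(-3)) = 146 + 129*(-9) = 146 - 1161 = -1015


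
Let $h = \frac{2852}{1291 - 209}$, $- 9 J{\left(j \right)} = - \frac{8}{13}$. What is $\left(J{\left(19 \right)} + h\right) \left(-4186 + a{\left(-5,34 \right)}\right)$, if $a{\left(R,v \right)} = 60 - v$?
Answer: $- \frac{54774400}{4869} \approx -11250.0$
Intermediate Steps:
$J{\left(j \right)} = \frac{8}{117}$ ($J{\left(j \right)} = - \frac{\left(-8\right) \frac{1}{13}}{9} = \left(- \frac{1}{9}\right) \left(- \frac{8}{13}\right) = \frac{8}{117}$)
$h = \frac{1426}{541}$ ($h = \frac{2852}{1082} = 2852 \cdot \frac{1}{1082} = \frac{1426}{541} \approx 2.6359$)
$\left(J{\left(19 \right)} + h\right) \left(-4186 + a{\left(-5,34 \right)}\right) = \left(\frac{8}{117} + \frac{1426}{541}\right) \left(-4186 + \left(60 - 34\right)\right) = \frac{171170 \left(-4186 + \left(60 - 34\right)\right)}{63297} = \frac{171170 \left(-4186 + 26\right)}{63297} = \frac{171170}{63297} \left(-4160\right) = - \frac{54774400}{4869}$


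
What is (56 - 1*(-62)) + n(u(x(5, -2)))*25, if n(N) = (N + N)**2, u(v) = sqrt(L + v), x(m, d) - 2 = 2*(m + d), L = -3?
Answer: 618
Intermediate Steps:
x(m, d) = 2 + 2*d + 2*m (x(m, d) = 2 + 2*(m + d) = 2 + 2*(d + m) = 2 + (2*d + 2*m) = 2 + 2*d + 2*m)
u(v) = sqrt(-3 + v)
n(N) = 4*N**2 (n(N) = (2*N)**2 = 4*N**2)
(56 - 1*(-62)) + n(u(x(5, -2)))*25 = (56 - 1*(-62)) + (4*(sqrt(-3 + (2 + 2*(-2) + 2*5)))**2)*25 = (56 + 62) + (4*(sqrt(-3 + (2 - 4 + 10)))**2)*25 = 118 + (4*(sqrt(-3 + 8))**2)*25 = 118 + (4*(sqrt(5))**2)*25 = 118 + (4*5)*25 = 118 + 20*25 = 118 + 500 = 618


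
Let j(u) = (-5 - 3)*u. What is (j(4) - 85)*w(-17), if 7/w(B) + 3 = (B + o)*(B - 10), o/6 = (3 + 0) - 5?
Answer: -21/20 ≈ -1.0500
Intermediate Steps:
j(u) = -8*u
o = -12 (o = 6*((3 + 0) - 5) = 6*(3 - 5) = 6*(-2) = -12)
w(B) = 7/(-3 + (-12 + B)*(-10 + B)) (w(B) = 7/(-3 + (B - 12)*(B - 10)) = 7/(-3 + (-12 + B)*(-10 + B)))
(j(4) - 85)*w(-17) = (-8*4 - 85)*(7/(117 + (-17)**2 - 22*(-17))) = (-32 - 85)*(7/(117 + 289 + 374)) = -819/780 = -117*7/780 = -21/20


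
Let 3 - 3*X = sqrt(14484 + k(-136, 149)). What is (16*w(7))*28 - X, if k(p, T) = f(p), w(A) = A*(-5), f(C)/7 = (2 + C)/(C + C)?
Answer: -15681 + sqrt(66989962)/204 ≈ -15641.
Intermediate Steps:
f(C) = 7*(2 + C)/(2*C) (f(C) = 7*((2 + C)/(C + C)) = 7*((2 + C)/((2*C))) = 7*((2 + C)*(1/(2*C))) = 7*((2 + C)/(2*C)) = 7*(2 + C)/(2*C))
w(A) = -5*A
k(p, T) = 7/2 + 7/p
X = 1 - sqrt(66989962)/204 (X = 1 - sqrt(14484 + (7/2 + 7/(-136)))/3 = 1 - sqrt(14484 + (7/2 + 7*(-1/136)))/3 = 1 - sqrt(14484 + (7/2 - 7/136))/3 = 1 - sqrt(14484 + 469/136)/3 = 1 - sqrt(66989962)/204 ≈ -39.121)
(16*w(7))*28 - X = (16*(-5*7))*28 - (1 - sqrt(66989962)/204) = (16*(-35))*28 + (-1 + sqrt(66989962)/204) = -560*28 + (-1 + sqrt(66989962)/204) = -15680 + (-1 + sqrt(66989962)/204) = -15681 + sqrt(66989962)/204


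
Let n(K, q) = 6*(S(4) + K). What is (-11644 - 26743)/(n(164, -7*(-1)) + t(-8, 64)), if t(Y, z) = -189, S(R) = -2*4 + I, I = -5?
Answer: -38387/717 ≈ -53.538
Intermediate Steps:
S(R) = -13 (S(R) = -2*4 - 5 = -8 - 5 = -13)
n(K, q) = -78 + 6*K (n(K, q) = 6*(-13 + K) = -78 + 6*K)
(-11644 - 26743)/(n(164, -7*(-1)) + t(-8, 64)) = (-11644 - 26743)/((-78 + 6*164) - 189) = -38387/((-78 + 984) - 189) = -38387/(906 - 189) = -38387/717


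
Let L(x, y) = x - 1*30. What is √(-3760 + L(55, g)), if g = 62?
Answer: 3*I*√415 ≈ 61.115*I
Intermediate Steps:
L(x, y) = -30 + x (L(x, y) = x - 30 = -30 + x)
√(-3760 + L(55, g)) = √(-3760 + (-30 + 55)) = √(-3760 + 25) = √(-3735) = 3*I*√415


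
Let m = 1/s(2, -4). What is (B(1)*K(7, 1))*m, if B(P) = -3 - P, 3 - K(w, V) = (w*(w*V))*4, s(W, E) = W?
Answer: 386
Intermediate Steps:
K(w, V) = 3 - 4*V*w² (K(w, V) = 3 - w*(w*V)*4 = 3 - w*(V*w)*4 = 3 - V*w²*4 = 3 - 4*V*w²)
m = ½ (m = 1/2 = ½ ≈ 0.50000)
(B(1)*K(7, 1))*m = ((-3 - 1*1)*(3 - 4*1*7²))*(½) = ((-3 - 1)*(3 - 4*1*49))*(½) = -4*(3 - 196)*(½) = -4*(-193)*(½) = 772*(½) = 386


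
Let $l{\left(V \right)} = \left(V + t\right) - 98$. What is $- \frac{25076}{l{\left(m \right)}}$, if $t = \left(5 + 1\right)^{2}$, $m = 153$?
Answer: $- \frac{25076}{91} \approx -275.56$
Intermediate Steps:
$t = 36$ ($t = 6^{2} = 36$)
$l{\left(V \right)} = -62 + V$ ($l{\left(V \right)} = \left(V + 36\right) - 98 = \left(36 + V\right) - 98 = -62 + V$)
$- \frac{25076}{l{\left(m \right)}} = - \frac{25076}{-62 + 153} = - \frac{25076}{91}$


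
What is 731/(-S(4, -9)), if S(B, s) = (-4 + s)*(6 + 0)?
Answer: 731/78 ≈ 9.3718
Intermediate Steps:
S(B, s) = -24 + 6*s (S(B, s) = (-4 + s)*6 = -24 + 6*s)
731/(-S(4, -9)) = 731/(-(-24 + 6*(-9))) = 731/(-(-24 - 54)) = 731/(-1*(-78)) = 731/78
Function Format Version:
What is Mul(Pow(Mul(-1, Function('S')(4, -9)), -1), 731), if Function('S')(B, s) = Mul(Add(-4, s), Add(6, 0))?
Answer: Rational(731, 78) ≈ 9.3718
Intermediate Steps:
Function('S')(B, s) = Add(-24, Mul(6, s)) (Function('S')(B, s) = Mul(Add(-4, s), 6) = Add(-24, Mul(6, s)))
Mul(Pow(Mul(-1, Function('S')(4, -9)), -1), 731) = Mul(Pow(Mul(-1, Add(-24, Mul(6, -9))), -1), 731) = Mul(Pow(Mul(-1, Add(-24, -54)), -1), 731) = Mul(Pow(Mul(-1, -78), -1), 731) = Mul(Pow(78, -1), 731) = Mul(Rational(1, 78), 731) = Rational(731, 78)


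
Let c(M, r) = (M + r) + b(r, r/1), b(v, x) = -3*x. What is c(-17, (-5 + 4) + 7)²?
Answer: 841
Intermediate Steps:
c(M, r) = M - 2*r (c(M, r) = (M + r) - 3*r/1 = (M + r) - 3*r = M - 2*r)
c(-17, (-5 + 4) + 7)² = (-17 - 2*((-5 + 4) + 7))² = (-17 - 2*(-1 + 7))² = (-17 - 2*6)² = (-17 - 12)² = (-29)² = 841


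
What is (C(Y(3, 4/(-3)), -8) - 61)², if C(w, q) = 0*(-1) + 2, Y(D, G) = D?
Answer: 3481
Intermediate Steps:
C(w, q) = 2 (C(w, q) = 0 + 2 = 2)
(C(Y(3, 4/(-3)), -8) - 61)² = (2 - 61)² = (-59)² = 3481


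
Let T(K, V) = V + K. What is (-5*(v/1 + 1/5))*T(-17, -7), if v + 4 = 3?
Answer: -96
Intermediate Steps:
v = -1 (v = -4 + 3 = -1)
T(K, V) = K + V
(-5*(v/1 + 1/5))*T(-17, -7) = (-5*(-1/1 + 1/5))*(-17 - 7) = -5*(-1*1 + 1*(⅕))*(-24) = -5*(-1 + ⅕)*(-24) = -5*(-⅘)*(-24) = 4*(-24) = -96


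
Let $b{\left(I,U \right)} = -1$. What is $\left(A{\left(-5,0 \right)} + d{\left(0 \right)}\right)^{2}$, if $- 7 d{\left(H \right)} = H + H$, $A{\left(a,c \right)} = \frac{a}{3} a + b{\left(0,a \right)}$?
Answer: $\frac{484}{9} \approx 53.778$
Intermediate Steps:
$A{\left(a,c \right)} = -1 + \frac{a^{2}}{3}$ ($A{\left(a,c \right)} = \frac{a}{3} a - 1 = \frac{a^{2}}{3} - 1 = -1 + \frac{a^{2}}{3}$)
$d{\left(H \right)} = - \frac{2 H}{7}$ ($d{\left(H \right)} = - \frac{H + H}{7} = - \frac{2 H}{7}$)
$\left(A{\left(-5,0 \right)} + d{\left(0 \right)}\right)^{2} = \left(\left(-1 + \frac{\left(-5\right)^{2}}{3}\right) - 0\right)^{2} = \left(\left(-1 + \frac{1}{3} \cdot 25\right) + 0\right)^{2} = \left(\left(-1 + \frac{25}{3}\right) + 0\right)^{2} = \left(\frac{22}{3} + 0\right)^{2} = \left(\frac{22}{3}\right)^{2} = \frac{484}{9}$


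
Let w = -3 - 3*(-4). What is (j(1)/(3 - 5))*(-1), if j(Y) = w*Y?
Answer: 9/2 ≈ 4.5000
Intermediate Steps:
w = 9 (w = -3 + 12 = 9)
j(Y) = 9*Y
(j(1)/(3 - 5))*(-1) = ((9*1)/(3 - 5))*(-1) = (9/(-2))*(-1) = -½*9*(-1) = -9/2*(-1) = 9/2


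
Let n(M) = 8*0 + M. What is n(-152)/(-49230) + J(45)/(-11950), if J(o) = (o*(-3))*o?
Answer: 6017773/11765970 ≈ 0.51146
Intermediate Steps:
n(M) = M (n(M) = 0 + M = M)
J(o) = -3*o**2 (J(o) = (-3*o)*o = -3*o**2)
n(-152)/(-49230) + J(45)/(-11950) = -152/(-49230) - 3*45**2/(-11950) = -152*(-1/49230) - 3*2025*(-1/11950) = 76/24615 - 6075*(-1/11950) = 76/24615 + 243/478 = 6017773/11765970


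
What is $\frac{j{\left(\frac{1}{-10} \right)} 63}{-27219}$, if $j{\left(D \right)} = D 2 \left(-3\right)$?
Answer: $- \frac{63}{45365} \approx -0.0013887$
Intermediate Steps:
$j{\left(D \right)} = - 6 D$ ($j{\left(D \right)} = 2 D \left(-3\right) = - 6 D$)
$\frac{j{\left(\frac{1}{-10} \right)} 63}{-27219} = \frac{- \frac{6}{-10} \cdot 63}{-27219} = \left(-6\right) \left(- \frac{1}{10}\right) 63 \left(- \frac{1}{27219}\right) = \frac{3}{5} \cdot 63 \left(- \frac{1}{27219}\right) = \frac{189}{5} \left(- \frac{1}{27219}\right) = - \frac{63}{45365}$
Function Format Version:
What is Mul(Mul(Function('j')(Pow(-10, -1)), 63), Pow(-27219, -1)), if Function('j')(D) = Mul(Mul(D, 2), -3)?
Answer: Rational(-63, 45365) ≈ -0.0013887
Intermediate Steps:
Function('j')(D) = Mul(-6, D) (Function('j')(D) = Mul(Mul(2, D), -3) = Mul(-6, D))
Mul(Mul(Function('j')(Pow(-10, -1)), 63), Pow(-27219, -1)) = Mul(Mul(Mul(-6, Pow(-10, -1)), 63), Pow(-27219, -1)) = Mul(Mul(Mul(-6, Rational(-1, 10)), 63), Rational(-1, 27219)) = Mul(Mul(Rational(3, 5), 63), Rational(-1, 27219)) = Mul(Rational(189, 5), Rational(-1, 27219)) = Rational(-63, 45365)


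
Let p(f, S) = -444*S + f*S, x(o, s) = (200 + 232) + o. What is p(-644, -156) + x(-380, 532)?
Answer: 169780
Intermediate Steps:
x(o, s) = 432 + o
p(f, S) = -444*S + S*f
p(-644, -156) + x(-380, 532) = -156*(-444 - 644) + (432 - 380) = -156*(-1088) + 52 = 169728 + 52 = 169780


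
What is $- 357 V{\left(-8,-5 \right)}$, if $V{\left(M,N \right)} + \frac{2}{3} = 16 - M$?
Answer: $-8330$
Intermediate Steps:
$V{\left(M,N \right)} = \frac{46}{3} - M$ ($V{\left(M,N \right)} = - \frac{2}{3} - \left(-16 + M\right) = \frac{46}{3} - M$)
$- 357 V{\left(-8,-5 \right)} = - 357 \left(\frac{46}{3} - -8\right) = - 357 \left(\frac{46}{3} + 8\right) = \left(-357\right) \frac{70}{3} = -8330$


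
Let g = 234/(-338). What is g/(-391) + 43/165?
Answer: 220054/838695 ≈ 0.26238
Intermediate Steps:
g = -9/13 (g = 234*(-1/338) = -9/13 ≈ -0.69231)
g/(-391) + 43/165 = -9/13/(-391) + 43/165 = -9/13*(-1/391) + 43*(1/165) = 9/5083 + 43/165 = 220054/838695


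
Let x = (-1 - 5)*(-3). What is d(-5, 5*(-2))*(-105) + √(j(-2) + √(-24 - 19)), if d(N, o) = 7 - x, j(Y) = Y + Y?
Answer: 1155 + √(-4 + I*√43) ≈ 1156.4 + 2.4167*I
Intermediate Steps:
x = 18 (x = -6*(-3) = 18)
j(Y) = 2*Y
d(N, o) = -11 (d(N, o) = 7 - 1*18 = 7 - 18 = -11)
d(-5, 5*(-2))*(-105) + √(j(-2) + √(-24 - 19)) = -11*(-105) + √(2*(-2) + √(-24 - 19)) = 1155 + √(-4 + √(-43)) = 1155 + √(-4 + I*√43)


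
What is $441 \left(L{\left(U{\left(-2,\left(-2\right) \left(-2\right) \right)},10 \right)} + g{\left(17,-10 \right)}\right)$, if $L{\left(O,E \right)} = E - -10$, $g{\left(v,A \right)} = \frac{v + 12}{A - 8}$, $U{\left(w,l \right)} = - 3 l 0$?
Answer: $\frac{16219}{2} \approx 8109.5$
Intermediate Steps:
$U{\left(w,l \right)} = 0$
$g{\left(v,A \right)} = \frac{12 + v}{-8 + A}$
$L{\left(O,E \right)} = 10 + E$ ($L{\left(O,E \right)} = E + 10 = 10 + E$)
$441 \left(L{\left(U{\left(-2,\left(-2\right) \left(-2\right) \right)},10 \right)} + g{\left(17,-10 \right)}\right) = 441 \left(\left(10 + 10\right) + \frac{12 + 17}{-8 - 10}\right) = 441 \left(20 + \frac{1}{-18} \cdot 29\right) = 441 \left(20 - \frac{29}{18}\right) = 441 \cdot \frac{331}{18} = \frac{16219}{2}$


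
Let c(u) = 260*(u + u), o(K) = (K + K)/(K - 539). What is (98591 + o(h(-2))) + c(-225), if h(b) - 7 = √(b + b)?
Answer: -1302567473/70757 - 539*I/70757 ≈ -18409.0 - 0.0076176*I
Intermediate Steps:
h(b) = 7 + √2*√b (h(b) = 7 + √(b + b) = 7 + √(2*b) = 7 + √2*√b)
o(K) = 2*K/(-539 + K) (o(K) = (2*K)/(-539 + K) = 2*K/(-539 + K))
c(u) = 520*u (c(u) = 260*(2*u) = 520*u)
(98591 + o(h(-2))) + c(-225) = (98591 + 2*(7 + √2*√(-2))/(-539 + (7 + √2*√(-2)))) + 520*(-225) = (98591 + 2*(7 + √2*(I*√2))/(-539 + (7 + √2*(I*√2)))) - 117000 = (98591 + 2*(7 + 2*I)/(-539 + (7 + 2*I))) - 117000 = (98591 + 2*(7 + 2*I)/(-532 + 2*I)) - 117000 = (98591 + 2*(7 + 2*I)*((-532 - 2*I)/283028)) - 117000 = (98591 + (-532 - 2*I)*(7 + 2*I)/141514) - 117000 = -18409 + (-532 - 2*I)*(7 + 2*I)/141514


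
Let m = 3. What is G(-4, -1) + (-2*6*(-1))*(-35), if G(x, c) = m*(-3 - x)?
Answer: -417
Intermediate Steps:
G(x, c) = -9 - 3*x (G(x, c) = 3*(-3 - x) = -9 - 3*x)
G(-4, -1) + (-2*6*(-1))*(-35) = (-9 - 3*(-4)) + (-2*6*(-1))*(-35) = (-9 + 12) - 12*(-1)*(-35) = 3 + 12*(-35) = 3 - 420 = -417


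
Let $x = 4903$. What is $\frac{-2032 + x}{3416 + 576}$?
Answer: $\frac{2871}{3992} \approx 0.71919$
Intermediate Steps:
$\frac{-2032 + x}{3416 + 576} = \frac{-2032 + 4903}{3416 + 576} = \frac{2871}{3992}$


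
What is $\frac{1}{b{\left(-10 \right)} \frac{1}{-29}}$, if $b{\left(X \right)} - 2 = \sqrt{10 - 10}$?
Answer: $- \frac{29}{2} \approx -14.5$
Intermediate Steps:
$b{\left(X \right)} = 2$ ($b{\left(X \right)} = 2 + \sqrt{10 - 10} = 2 + \sqrt{0} = 2 + 0 = 2$)
$\frac{1}{b{\left(-10 \right)} \frac{1}{-29}} = \frac{1}{2 \frac{1}{-29}} = \frac{1}{2 \left(- \frac{1}{29}\right)} = \frac{1}{- \frac{2}{29}} = - \frac{29}{2}$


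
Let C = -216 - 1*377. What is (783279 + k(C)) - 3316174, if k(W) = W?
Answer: -2533488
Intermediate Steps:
C = -593 (C = -216 - 377 = -593)
(783279 + k(C)) - 3316174 = (783279 - 593) - 3316174 = 782686 - 3316174 = -2533488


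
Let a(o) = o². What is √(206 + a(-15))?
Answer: √431 ≈ 20.761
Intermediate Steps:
√(206 + a(-15)) = √(206 + (-15)²) = √(206 + 225) = √431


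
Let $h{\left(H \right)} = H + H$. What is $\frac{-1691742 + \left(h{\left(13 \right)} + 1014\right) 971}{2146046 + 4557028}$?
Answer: $- \frac{340951}{3351537} \approx -0.10173$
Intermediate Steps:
$h{\left(H \right)} = 2 H$
$\frac{-1691742 + \left(h{\left(13 \right)} + 1014\right) 971}{2146046 + 4557028} = \frac{-1691742 + \left(2 \cdot 13 + 1014\right) 971}{2146046 + 4557028} = \frac{-1691742 + \left(26 + 1014\right) 971}{6703074} = \left(-1691742 + 1040 \cdot 971\right) \frac{1}{6703074} = \left(-1691742 + 1009840\right) \frac{1}{6703074} = \left(-681902\right) \frac{1}{6703074} = - \frac{340951}{3351537}$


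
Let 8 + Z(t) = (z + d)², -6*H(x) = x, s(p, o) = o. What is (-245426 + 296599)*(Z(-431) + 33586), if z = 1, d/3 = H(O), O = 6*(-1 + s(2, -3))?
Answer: 1726935231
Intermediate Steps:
O = -24 (O = 6*(-1 - 3) = 6*(-4) = -24)
H(x) = -x/6
d = 12 (d = 3*(-⅙*(-24)) = 3*4 = 12)
Z(t) = 161 (Z(t) = -8 + (1 + 12)² = -8 + 13² = -8 + 169 = 161)
(-245426 + 296599)*(Z(-431) + 33586) = (-245426 + 296599)*(161 + 33586) = 51173*33747 = 1726935231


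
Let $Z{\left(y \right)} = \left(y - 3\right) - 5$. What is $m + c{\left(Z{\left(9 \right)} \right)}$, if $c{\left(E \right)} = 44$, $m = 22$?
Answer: $66$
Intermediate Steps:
$Z{\left(y \right)} = -8 + y$ ($Z{\left(y \right)} = \left(-3 + y\right) - 5 = -8 + y$)
$m + c{\left(Z{\left(9 \right)} \right)} = 22 + 44 = 66$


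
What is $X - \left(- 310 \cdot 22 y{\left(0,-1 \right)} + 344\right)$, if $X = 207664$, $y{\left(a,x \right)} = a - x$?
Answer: $214140$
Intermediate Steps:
$X - \left(- 310 \cdot 22 y{\left(0,-1 \right)} + 344\right) = 207664 - \left(- 310 \cdot 22 \left(0 - -1\right) + 344\right) = 207664 - \left(- 310 \cdot 22 \left(0 + 1\right) + 344\right) = 207664 - \left(- 310 \cdot 22 \cdot 1 + 344\right) = 207664 - \left(\left(-310\right) 22 + 344\right) = 207664 - \left(-6820 + 344\right) = 207664 - -6476 = 207664 + 6476 = 214140$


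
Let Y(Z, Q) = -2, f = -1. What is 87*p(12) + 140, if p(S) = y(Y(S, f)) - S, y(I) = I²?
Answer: -556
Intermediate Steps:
p(S) = 4 - S (p(S) = (-2)² - S = 4 - S)
87*p(12) + 140 = 87*(4 - 1*12) + 140 = 87*(4 - 12) + 140 = 87*(-8) + 140 = -696 + 140 = -556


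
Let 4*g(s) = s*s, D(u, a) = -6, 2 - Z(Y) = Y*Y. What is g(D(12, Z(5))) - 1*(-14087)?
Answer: 14096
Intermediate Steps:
Z(Y) = 2 - Y² (Z(Y) = 2 - Y*Y = 2 - Y²)
g(s) = s²/4 (g(s) = (s*s)/4 = s²/4)
g(D(12, Z(5))) - 1*(-14087) = (¼)*(-6)² - 1*(-14087) = (¼)*36 + 14087 = 9 + 14087 = 14096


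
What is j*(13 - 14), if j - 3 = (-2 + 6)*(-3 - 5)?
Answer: 29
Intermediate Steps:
j = -29 (j = 3 + (-2 + 6)*(-3 - 5) = 3 + 4*(-8) = 3 - 32 = -29)
j*(13 - 14) = -29*(13 - 14) = -29*(-1) = 29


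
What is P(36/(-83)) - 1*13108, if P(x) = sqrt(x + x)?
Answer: -13108 + 6*I*sqrt(166)/83 ≈ -13108.0 + 0.93138*I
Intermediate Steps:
P(x) = sqrt(2)*sqrt(x) (P(x) = sqrt(2*x) = sqrt(2)*sqrt(x))
P(36/(-83)) - 1*13108 = sqrt(2)*sqrt(36/(-83)) - 1*13108 = sqrt(2)*sqrt(36*(-1/83)) - 13108 = sqrt(2)*sqrt(-36/83) - 13108 = sqrt(2)*(6*I*sqrt(83)/83) - 13108 = 6*I*sqrt(166)/83 - 13108 = -13108 + 6*I*sqrt(166)/83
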